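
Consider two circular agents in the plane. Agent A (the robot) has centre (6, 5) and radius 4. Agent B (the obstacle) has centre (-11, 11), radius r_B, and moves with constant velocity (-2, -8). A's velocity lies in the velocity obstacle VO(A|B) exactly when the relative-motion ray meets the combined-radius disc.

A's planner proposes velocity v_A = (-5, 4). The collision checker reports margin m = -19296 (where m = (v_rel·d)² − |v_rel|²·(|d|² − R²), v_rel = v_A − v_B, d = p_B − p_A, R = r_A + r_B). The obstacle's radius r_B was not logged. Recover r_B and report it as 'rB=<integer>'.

m = -19296
d = (-17, 6);  v_rel = (-3, 12),  |v_rel|² = 153
v_rel×d = (-3)·(6) − (12)·(-17) = 186
since m = R²·153 − 186²:  R² = (34596 + -19296) / 153 = 100
R = √100 = 10  ⇒  r_B = 10 − 4 = 6

rB=6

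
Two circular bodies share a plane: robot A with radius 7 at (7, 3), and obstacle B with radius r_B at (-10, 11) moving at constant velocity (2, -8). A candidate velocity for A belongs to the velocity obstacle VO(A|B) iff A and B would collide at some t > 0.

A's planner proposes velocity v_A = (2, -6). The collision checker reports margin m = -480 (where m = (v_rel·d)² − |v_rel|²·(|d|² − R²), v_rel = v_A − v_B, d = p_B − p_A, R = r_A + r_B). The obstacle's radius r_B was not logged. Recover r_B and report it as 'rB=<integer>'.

m = -480
d = (-17, 8);  v_rel = (0, 2),  |v_rel|² = 4
v_rel×d = (0)·(8) − (2)·(-17) = 34
since m = R²·4 − 34²:  R² = (1156 + -480) / 4 = 169
R = √169 = 13  ⇒  r_B = 13 − 7 = 6

rB=6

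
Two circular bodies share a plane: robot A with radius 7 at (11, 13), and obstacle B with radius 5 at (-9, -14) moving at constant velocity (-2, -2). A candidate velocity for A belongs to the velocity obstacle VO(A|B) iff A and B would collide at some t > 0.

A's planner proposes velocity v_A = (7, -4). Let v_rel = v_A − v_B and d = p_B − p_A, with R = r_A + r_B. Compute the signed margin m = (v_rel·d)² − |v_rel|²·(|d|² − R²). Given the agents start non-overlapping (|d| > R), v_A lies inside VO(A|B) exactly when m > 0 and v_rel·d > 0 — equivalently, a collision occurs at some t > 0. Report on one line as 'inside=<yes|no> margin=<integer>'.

d = (-20, -27),  |d|² = 1129;  R = 7+5 = 12,  c = 1129−12² = 985
v_rel = (9, -2),  |v_rel|² = 85;  v_rel·d = (9)·(-20) + (-2)·(-27) = -126
85·t² + 252·t + 985 = 0  ⇒  m = (-126)² − 85·985 = -67849
m = -67849 < 0,  v_rel·d = -126 < 0  ⇒  outside

inside=no margin=-67849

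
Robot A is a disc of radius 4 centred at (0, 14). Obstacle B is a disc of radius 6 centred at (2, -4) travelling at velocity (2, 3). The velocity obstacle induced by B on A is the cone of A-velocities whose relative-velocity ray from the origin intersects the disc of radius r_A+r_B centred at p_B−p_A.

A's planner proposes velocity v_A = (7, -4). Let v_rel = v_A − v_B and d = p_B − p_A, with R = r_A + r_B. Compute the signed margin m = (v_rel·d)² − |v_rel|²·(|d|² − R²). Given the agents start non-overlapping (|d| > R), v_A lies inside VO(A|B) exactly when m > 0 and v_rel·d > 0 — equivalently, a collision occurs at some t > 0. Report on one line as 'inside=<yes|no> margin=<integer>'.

d = (2, -18),  |d|² = 328;  R = 4+6 = 10,  c = 328−10² = 228
v_rel = (5, -7),  |v_rel|² = 74;  v_rel·d = (5)·(2) + (-7)·(-18) = 136
74·t² − 272·t + 228 = 0  ⇒  m = 136² − 74·228 = 1624
m = 1624 > 0,  v_rel·d = 136 > 0  ⇒  inside

inside=yes margin=1624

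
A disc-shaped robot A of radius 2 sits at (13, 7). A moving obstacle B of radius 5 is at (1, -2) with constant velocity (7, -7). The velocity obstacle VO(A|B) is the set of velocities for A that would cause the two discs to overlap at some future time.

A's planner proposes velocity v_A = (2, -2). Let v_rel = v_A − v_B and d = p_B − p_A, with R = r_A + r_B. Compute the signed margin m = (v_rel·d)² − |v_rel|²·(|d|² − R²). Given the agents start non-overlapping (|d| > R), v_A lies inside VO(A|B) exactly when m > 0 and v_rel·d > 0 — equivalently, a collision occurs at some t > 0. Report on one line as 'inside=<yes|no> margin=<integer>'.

d = (-12, -9),  |d|² = 225;  R = 2+5 = 7,  c = 225−7² = 176
v_rel = (-5, 5),  |v_rel|² = 50;  v_rel·d = (-5)·(-12) + (5)·(-9) = 15
50·t² − 30·t + 176 = 0  ⇒  m = 15² − 50·176 = -8575
m = -8575 < 0,  v_rel·d = 15 > 0  ⇒  outside

inside=no margin=-8575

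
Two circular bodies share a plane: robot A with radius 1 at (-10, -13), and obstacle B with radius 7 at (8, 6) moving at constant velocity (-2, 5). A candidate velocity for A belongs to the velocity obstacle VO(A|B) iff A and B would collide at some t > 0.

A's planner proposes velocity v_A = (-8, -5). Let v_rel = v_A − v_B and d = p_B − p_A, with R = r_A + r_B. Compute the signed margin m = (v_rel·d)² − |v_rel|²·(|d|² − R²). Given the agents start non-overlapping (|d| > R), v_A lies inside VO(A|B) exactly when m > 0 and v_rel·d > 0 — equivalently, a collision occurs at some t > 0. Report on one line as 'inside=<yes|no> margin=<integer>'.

d = (18, 19),  |d|² = 685;  R = 1+7 = 8,  c = 685−8² = 621
v_rel = (-6, -10),  |v_rel|² = 136;  v_rel·d = (-6)·(18) + (-10)·(19) = -298
136·t² + 596·t + 621 = 0  ⇒  m = (-298)² − 136·621 = 4348
m = 4348 > 0,  v_rel·d = -298 < 0  ⇒  outside

inside=no margin=4348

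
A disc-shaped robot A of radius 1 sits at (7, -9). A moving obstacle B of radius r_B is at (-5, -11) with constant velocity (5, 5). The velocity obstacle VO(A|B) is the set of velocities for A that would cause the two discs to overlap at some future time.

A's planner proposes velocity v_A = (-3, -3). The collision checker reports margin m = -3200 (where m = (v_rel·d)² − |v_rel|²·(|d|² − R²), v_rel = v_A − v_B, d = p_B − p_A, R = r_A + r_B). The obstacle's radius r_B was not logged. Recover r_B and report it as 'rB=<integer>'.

m = -3200
d = (-12, -2);  v_rel = (-8, -8),  |v_rel|² = 128
v_rel×d = (-8)·(-2) − (-8)·(-12) = -80
since m = R²·128 − (-80)²:  R² = (6400 + -3200) / 128 = 25
R = √25 = 5  ⇒  r_B = 5 − 1 = 4

rB=4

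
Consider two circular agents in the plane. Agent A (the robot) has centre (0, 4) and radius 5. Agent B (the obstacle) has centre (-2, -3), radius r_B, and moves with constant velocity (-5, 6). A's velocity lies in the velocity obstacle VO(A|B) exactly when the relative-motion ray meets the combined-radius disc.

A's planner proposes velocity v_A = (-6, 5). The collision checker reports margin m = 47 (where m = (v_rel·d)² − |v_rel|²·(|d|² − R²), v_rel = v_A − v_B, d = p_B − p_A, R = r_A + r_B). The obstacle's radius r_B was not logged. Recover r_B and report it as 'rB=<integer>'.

m = 47
d = (-2, -7);  v_rel = (-1, -1),  |v_rel|² = 2
v_rel×d = (-1)·(-7) − (-1)·(-2) = 5
since m = R²·2 − 5²:  R² = (25 + 47) / 2 = 36
R = √36 = 6  ⇒  r_B = 6 − 5 = 1

rB=1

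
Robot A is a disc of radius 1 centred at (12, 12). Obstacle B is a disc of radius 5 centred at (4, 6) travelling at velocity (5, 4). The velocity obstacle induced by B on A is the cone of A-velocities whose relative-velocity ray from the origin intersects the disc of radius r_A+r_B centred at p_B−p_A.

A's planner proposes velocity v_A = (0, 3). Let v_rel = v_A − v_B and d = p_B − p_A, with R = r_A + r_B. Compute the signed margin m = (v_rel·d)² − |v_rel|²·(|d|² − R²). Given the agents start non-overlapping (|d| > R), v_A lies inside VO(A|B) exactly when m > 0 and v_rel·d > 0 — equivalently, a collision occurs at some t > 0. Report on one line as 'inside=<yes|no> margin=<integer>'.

d = (-8, -6),  |d|² = 100;  R = 1+5 = 6,  c = 100−6² = 64
v_rel = (-5, -1),  |v_rel|² = 26;  v_rel·d = (-5)·(-8) + (-1)·(-6) = 46
26·t² − 92·t + 64 = 0  ⇒  m = 46² − 26·64 = 452
m = 452 > 0,  v_rel·d = 46 > 0  ⇒  inside

inside=yes margin=452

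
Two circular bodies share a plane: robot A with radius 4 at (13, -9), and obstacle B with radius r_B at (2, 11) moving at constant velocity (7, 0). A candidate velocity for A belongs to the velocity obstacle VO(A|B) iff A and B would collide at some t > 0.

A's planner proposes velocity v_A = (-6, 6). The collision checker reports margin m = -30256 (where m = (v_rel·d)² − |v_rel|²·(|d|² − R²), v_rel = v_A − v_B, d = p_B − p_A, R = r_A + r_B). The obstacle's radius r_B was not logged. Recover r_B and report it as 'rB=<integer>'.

m = -30256
d = (-11, 20);  v_rel = (-13, 6),  |v_rel|² = 205
v_rel×d = (-13)·(20) − (6)·(-11) = -194
since m = R²·205 − (-194)²:  R² = (37636 + -30256) / 205 = 36
R = √36 = 6  ⇒  r_B = 6 − 4 = 2

rB=2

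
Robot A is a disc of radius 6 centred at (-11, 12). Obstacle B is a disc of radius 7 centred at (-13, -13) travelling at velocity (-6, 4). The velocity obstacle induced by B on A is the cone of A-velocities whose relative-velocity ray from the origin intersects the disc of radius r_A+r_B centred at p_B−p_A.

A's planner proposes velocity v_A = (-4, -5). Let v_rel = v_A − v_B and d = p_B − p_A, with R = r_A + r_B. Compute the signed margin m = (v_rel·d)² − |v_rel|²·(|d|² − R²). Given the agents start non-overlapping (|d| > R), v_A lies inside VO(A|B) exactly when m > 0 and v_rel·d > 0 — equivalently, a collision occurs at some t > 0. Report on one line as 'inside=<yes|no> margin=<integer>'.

d = (-2, -25),  |d|² = 629;  R = 6+7 = 13,  c = 629−13² = 460
v_rel = (2, -9),  |v_rel|² = 85;  v_rel·d = (2)·(-2) + (-9)·(-25) = 221
85·t² − 442·t + 460 = 0  ⇒  m = 221² − 85·460 = 9741
m = 9741 > 0,  v_rel·d = 221 > 0  ⇒  inside

inside=yes margin=9741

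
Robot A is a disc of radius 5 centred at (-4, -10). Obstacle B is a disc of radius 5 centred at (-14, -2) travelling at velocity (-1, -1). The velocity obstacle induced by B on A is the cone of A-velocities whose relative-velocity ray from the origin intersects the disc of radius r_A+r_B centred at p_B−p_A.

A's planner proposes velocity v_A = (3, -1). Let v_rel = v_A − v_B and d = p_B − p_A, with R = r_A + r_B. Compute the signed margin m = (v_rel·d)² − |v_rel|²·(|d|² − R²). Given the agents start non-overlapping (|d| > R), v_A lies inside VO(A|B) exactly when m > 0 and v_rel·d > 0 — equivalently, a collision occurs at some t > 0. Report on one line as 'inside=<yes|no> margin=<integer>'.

d = (-10, 8),  |d|² = 164;  R = 5+5 = 10,  c = 164−10² = 64
v_rel = (4, 0),  |v_rel|² = 16;  v_rel·d = (4)·(-10) + (0)·(8) = -40
16·t² + 80·t + 64 = 0  ⇒  m = (-40)² − 16·64 = 576
m = 576 > 0,  v_rel·d = -40 < 0  ⇒  outside

inside=no margin=576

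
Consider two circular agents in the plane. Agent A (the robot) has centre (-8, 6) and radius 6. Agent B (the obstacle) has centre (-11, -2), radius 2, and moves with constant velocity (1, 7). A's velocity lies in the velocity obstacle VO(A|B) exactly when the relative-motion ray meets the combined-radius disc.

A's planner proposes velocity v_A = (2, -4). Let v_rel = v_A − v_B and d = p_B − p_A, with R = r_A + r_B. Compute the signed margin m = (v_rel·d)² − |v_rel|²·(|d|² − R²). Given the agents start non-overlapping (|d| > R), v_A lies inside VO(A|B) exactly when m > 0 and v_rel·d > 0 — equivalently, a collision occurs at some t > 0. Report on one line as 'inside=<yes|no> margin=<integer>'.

d = (-3, -8),  |d|² = 73;  R = 6+2 = 8,  c = 73−8² = 9
v_rel = (1, -11),  |v_rel|² = 122;  v_rel·d = (1)·(-3) + (-11)·(-8) = 85
122·t² − 170·t + 9 = 0  ⇒  m = 85² − 122·9 = 6127
m = 6127 > 0,  v_rel·d = 85 > 0  ⇒  inside

inside=yes margin=6127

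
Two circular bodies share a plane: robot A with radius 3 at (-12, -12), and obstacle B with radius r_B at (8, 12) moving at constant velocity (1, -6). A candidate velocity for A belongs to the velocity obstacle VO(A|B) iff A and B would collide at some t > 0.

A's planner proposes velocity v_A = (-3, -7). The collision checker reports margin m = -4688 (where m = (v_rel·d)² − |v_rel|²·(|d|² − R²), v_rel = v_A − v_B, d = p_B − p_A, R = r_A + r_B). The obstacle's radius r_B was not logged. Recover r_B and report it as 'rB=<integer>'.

m = -4688
d = (20, 24);  v_rel = (-4, -1),  |v_rel|² = 17
v_rel×d = (-4)·(24) − (-1)·(20) = -76
since m = R²·17 − (-76)²:  R² = (5776 + -4688) / 17 = 64
R = √64 = 8  ⇒  r_B = 8 − 3 = 5

rB=5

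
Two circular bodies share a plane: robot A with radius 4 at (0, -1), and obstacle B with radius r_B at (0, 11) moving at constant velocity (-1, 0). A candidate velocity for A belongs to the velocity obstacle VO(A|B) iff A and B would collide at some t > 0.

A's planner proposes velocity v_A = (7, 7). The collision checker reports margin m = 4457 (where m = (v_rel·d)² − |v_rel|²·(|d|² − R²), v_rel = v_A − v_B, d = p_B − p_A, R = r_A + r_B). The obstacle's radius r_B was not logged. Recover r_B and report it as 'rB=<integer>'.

m = 4457
d = (0, 12);  v_rel = (8, 7),  |v_rel|² = 113
v_rel×d = (8)·(12) − (7)·(0) = 96
since m = R²·113 − 96²:  R² = (9216 + 4457) / 113 = 121
R = √121 = 11  ⇒  r_B = 11 − 4 = 7

rB=7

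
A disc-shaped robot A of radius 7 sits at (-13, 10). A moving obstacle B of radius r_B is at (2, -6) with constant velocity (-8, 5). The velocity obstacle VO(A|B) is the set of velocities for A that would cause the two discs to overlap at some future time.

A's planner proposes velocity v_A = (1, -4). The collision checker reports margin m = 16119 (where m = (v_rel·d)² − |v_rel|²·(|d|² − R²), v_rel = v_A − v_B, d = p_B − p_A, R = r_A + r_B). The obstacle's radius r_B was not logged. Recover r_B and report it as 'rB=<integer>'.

m = 16119
d = (15, -16);  v_rel = (9, -9),  |v_rel|² = 162
v_rel×d = (9)·(-16) − (-9)·(15) = -9
since m = R²·162 − (-9)²:  R² = (81 + 16119) / 162 = 100
R = √100 = 10  ⇒  r_B = 10 − 7 = 3

rB=3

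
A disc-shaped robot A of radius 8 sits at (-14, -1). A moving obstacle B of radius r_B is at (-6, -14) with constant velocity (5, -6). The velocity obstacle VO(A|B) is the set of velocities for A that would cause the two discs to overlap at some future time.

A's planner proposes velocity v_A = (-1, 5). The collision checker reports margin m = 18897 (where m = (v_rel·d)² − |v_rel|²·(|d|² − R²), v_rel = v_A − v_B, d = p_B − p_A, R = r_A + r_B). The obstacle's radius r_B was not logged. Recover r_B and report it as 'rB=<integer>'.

m = 18897
d = (8, -13);  v_rel = (-6, 11),  |v_rel|² = 157
v_rel×d = (-6)·(-13) − (11)·(8) = -10
since m = R²·157 − (-10)²:  R² = (100 + 18897) / 157 = 121
R = √121 = 11  ⇒  r_B = 11 − 8 = 3

rB=3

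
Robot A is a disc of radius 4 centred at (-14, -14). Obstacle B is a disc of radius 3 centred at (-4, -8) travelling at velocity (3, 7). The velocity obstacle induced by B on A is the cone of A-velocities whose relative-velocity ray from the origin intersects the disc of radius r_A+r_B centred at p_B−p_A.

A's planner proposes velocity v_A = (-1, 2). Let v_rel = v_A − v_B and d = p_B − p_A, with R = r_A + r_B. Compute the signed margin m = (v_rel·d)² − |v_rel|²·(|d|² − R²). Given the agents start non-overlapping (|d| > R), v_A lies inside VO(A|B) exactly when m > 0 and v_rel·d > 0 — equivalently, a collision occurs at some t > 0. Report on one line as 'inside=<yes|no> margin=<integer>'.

d = (10, 6),  |d|² = 136;  R = 4+3 = 7,  c = 136−7² = 87
v_rel = (-4, -5),  |v_rel|² = 41;  v_rel·d = (-4)·(10) + (-5)·(6) = -70
41·t² + 140·t + 87 = 0  ⇒  m = (-70)² − 41·87 = 1333
m = 1333 > 0,  v_rel·d = -70 < 0  ⇒  outside

inside=no margin=1333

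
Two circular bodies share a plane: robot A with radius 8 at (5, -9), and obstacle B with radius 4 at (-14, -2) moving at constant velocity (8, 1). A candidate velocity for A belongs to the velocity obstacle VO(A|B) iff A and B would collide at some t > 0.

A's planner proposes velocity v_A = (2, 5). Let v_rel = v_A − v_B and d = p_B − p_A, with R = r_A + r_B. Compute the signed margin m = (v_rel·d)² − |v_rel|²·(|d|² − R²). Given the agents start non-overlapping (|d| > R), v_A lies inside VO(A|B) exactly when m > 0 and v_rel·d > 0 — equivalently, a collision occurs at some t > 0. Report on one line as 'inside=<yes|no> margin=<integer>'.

d = (-19, 7),  |d|² = 410;  R = 8+4 = 12,  c = 410−12² = 266
v_rel = (-6, 4),  |v_rel|² = 52;  v_rel·d = (-6)·(-19) + (4)·(7) = 142
52·t² − 284·t + 266 = 0  ⇒  m = 142² − 52·266 = 6332
m = 6332 > 0,  v_rel·d = 142 > 0  ⇒  inside

inside=yes margin=6332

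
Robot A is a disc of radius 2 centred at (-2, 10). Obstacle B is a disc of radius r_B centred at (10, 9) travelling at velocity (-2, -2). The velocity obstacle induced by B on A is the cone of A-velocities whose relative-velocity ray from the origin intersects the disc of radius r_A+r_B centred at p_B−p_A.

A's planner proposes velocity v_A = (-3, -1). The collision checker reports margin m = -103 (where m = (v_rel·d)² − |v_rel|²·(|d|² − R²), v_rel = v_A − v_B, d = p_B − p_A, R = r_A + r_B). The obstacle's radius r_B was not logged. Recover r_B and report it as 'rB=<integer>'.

m = -103
d = (12, -1);  v_rel = (-1, 1),  |v_rel|² = 2
v_rel×d = (-1)·(-1) − (1)·(12) = -11
since m = R²·2 − (-11)²:  R² = (121 + -103) / 2 = 9
R = √9 = 3  ⇒  r_B = 3 − 2 = 1

rB=1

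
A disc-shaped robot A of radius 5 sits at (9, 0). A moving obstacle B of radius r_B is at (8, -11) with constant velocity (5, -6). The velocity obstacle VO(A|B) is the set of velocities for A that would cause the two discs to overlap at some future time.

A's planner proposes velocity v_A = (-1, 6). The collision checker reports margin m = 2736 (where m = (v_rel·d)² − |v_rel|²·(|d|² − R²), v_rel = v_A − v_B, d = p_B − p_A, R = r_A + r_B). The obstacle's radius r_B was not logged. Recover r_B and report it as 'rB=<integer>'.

m = 2736
d = (-1, -11);  v_rel = (-6, 12),  |v_rel|² = 180
v_rel×d = (-6)·(-11) − (12)·(-1) = 78
since m = R²·180 − 78²:  R² = (6084 + 2736) / 180 = 49
R = √49 = 7  ⇒  r_B = 7 − 5 = 2

rB=2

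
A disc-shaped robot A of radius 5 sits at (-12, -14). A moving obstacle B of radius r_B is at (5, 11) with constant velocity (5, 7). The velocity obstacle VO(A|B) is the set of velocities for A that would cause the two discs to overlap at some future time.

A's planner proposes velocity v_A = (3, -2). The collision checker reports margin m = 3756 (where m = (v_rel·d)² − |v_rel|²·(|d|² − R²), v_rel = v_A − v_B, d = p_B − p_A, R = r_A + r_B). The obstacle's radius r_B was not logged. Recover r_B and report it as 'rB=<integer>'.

m = 3756
d = (17, 25);  v_rel = (-2, -9),  |v_rel|² = 85
v_rel×d = (-2)·(25) − (-9)·(17) = 103
since m = R²·85 − 103²:  R² = (10609 + 3756) / 85 = 169
R = √169 = 13  ⇒  r_B = 13 − 5 = 8

rB=8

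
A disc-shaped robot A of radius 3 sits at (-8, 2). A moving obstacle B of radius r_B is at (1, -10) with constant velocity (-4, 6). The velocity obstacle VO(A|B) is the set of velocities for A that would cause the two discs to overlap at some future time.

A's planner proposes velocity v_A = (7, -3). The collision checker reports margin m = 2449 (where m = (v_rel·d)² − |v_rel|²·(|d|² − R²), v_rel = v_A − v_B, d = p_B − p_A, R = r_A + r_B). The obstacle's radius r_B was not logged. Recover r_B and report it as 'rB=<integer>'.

m = 2449
d = (9, -12);  v_rel = (11, -9),  |v_rel|² = 202
v_rel×d = (11)·(-12) − (-9)·(9) = -51
since m = R²·202 − (-51)²:  R² = (2601 + 2449) / 202 = 25
R = √25 = 5  ⇒  r_B = 5 − 3 = 2

rB=2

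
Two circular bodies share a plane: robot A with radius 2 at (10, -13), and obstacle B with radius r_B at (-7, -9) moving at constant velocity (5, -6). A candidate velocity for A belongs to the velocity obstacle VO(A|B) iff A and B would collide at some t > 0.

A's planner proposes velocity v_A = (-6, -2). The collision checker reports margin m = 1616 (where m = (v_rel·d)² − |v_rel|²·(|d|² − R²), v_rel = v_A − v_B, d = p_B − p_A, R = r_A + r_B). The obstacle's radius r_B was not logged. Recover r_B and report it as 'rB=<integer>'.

m = 1616
d = (-17, 4);  v_rel = (-11, 4),  |v_rel|² = 137
v_rel×d = (-11)·(4) − (4)·(-17) = 24
since m = R²·137 − 24²:  R² = (576 + 1616) / 137 = 16
R = √16 = 4  ⇒  r_B = 4 − 2 = 2

rB=2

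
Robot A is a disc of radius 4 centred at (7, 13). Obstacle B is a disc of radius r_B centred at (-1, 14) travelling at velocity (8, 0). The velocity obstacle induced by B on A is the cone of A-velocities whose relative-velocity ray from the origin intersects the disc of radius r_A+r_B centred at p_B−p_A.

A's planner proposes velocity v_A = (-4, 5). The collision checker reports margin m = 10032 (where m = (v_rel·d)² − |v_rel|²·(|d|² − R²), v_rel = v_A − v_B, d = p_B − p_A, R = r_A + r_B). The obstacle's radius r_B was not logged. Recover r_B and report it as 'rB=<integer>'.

m = 10032
d = (-8, 1);  v_rel = (-12, 5),  |v_rel|² = 169
v_rel×d = (-12)·(1) − (5)·(-8) = 28
since m = R²·169 − 28²:  R² = (784 + 10032) / 169 = 64
R = √64 = 8  ⇒  r_B = 8 − 4 = 4

rB=4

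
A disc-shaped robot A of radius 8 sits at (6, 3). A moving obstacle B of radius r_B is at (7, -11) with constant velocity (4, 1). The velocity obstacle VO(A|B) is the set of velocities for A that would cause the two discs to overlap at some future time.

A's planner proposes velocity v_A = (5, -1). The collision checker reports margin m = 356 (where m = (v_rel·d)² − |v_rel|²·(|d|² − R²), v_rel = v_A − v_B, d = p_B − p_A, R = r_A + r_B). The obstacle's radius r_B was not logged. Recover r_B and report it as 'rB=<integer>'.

m = 356
d = (1, -14);  v_rel = (1, -2),  |v_rel|² = 5
v_rel×d = (1)·(-14) − (-2)·(1) = -12
since m = R²·5 − (-12)²:  R² = (144 + 356) / 5 = 100
R = √100 = 10  ⇒  r_B = 10 − 8 = 2

rB=2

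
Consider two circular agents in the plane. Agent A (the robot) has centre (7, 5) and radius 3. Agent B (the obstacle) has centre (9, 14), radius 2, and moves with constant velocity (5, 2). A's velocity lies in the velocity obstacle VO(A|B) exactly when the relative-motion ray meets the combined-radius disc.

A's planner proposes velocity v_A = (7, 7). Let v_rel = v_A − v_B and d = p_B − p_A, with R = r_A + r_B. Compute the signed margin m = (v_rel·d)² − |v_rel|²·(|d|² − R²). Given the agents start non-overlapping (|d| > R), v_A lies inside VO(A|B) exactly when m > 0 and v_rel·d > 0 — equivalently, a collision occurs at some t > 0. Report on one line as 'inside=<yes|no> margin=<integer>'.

d = (2, 9),  |d|² = 85;  R = 3+2 = 5,  c = 85−5² = 60
v_rel = (2, 5),  |v_rel|² = 29;  v_rel·d = (2)·(2) + (5)·(9) = 49
29·t² − 98·t + 60 = 0  ⇒  m = 49² − 29·60 = 661
m = 661 > 0,  v_rel·d = 49 > 0  ⇒  inside

inside=yes margin=661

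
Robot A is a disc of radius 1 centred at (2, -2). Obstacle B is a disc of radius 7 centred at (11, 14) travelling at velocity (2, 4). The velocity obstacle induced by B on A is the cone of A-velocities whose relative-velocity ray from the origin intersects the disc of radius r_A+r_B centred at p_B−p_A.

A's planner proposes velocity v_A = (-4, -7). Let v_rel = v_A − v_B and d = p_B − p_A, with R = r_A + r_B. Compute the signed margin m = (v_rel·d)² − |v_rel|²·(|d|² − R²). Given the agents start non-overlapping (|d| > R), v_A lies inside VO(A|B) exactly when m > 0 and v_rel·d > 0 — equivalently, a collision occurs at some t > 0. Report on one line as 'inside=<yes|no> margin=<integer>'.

d = (9, 16),  |d|² = 337;  R = 1+7 = 8,  c = 337−8² = 273
v_rel = (-6, -11),  |v_rel|² = 157;  v_rel·d = (-6)·(9) + (-11)·(16) = -230
157·t² + 460·t + 273 = 0  ⇒  m = (-230)² − 157·273 = 10039
m = 10039 > 0,  v_rel·d = -230 < 0  ⇒  outside

inside=no margin=10039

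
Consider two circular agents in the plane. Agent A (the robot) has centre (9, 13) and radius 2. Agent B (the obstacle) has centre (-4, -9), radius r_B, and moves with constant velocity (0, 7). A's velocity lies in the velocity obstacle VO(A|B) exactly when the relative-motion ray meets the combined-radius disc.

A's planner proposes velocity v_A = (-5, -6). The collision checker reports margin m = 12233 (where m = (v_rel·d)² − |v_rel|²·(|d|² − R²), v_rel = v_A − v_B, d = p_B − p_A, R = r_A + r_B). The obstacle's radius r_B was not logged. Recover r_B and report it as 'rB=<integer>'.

m = 12233
d = (-13, -22);  v_rel = (-5, -13),  |v_rel|² = 194
v_rel×d = (-5)·(-22) − (-13)·(-13) = -59
since m = R²·194 − (-59)²:  R² = (3481 + 12233) / 194 = 81
R = √81 = 9  ⇒  r_B = 9 − 2 = 7

rB=7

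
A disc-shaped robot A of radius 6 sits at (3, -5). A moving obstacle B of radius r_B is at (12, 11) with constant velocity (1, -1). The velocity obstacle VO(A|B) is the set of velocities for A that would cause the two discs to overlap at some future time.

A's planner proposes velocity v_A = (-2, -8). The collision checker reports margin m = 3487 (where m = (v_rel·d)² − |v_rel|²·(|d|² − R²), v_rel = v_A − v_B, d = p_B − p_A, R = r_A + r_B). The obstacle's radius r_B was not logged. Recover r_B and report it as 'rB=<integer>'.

m = 3487
d = (9, 16);  v_rel = (-3, -7),  |v_rel|² = 58
v_rel×d = (-3)·(16) − (-7)·(9) = 15
since m = R²·58 − 15²:  R² = (225 + 3487) / 58 = 64
R = √64 = 8  ⇒  r_B = 8 − 6 = 2

rB=2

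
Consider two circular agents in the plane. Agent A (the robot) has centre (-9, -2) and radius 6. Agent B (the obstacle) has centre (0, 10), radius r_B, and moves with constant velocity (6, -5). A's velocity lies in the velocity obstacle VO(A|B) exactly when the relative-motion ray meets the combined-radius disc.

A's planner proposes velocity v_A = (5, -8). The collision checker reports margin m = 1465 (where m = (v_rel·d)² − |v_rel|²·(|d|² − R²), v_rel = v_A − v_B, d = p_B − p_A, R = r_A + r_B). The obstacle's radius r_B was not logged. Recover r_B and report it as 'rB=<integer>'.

m = 1465
d = (9, 12);  v_rel = (-1, -3),  |v_rel|² = 10
v_rel×d = (-1)·(12) − (-3)·(9) = 15
since m = R²·10 − 15²:  R² = (225 + 1465) / 10 = 169
R = √169 = 13  ⇒  r_B = 13 − 6 = 7

rB=7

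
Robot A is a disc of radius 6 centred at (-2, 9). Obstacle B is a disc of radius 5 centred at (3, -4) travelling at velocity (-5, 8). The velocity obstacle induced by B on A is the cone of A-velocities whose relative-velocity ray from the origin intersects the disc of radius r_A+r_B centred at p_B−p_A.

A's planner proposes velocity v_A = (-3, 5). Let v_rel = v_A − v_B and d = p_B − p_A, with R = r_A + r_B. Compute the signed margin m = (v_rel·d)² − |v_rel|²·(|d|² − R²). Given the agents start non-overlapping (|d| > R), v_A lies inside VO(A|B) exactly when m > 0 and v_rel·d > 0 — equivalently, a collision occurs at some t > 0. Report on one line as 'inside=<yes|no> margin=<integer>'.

d = (5, -13),  |d|² = 194;  R = 6+5 = 11,  c = 194−11² = 73
v_rel = (2, -3),  |v_rel|² = 13;  v_rel·d = (2)·(5) + (-3)·(-13) = 49
13·t² − 98·t + 73 = 0  ⇒  m = 49² − 13·73 = 1452
m = 1452 > 0,  v_rel·d = 49 > 0  ⇒  inside

inside=yes margin=1452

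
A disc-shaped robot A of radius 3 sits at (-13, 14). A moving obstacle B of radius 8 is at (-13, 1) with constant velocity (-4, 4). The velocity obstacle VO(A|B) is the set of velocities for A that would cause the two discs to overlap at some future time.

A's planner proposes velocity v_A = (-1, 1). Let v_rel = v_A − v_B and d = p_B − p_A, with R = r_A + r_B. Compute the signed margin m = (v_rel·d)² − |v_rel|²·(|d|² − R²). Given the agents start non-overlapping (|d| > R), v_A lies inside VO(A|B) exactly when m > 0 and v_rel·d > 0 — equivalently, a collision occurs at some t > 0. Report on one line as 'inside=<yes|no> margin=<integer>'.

d = (0, -13),  |d|² = 169;  R = 3+8 = 11,  c = 169−11² = 48
v_rel = (3, -3),  |v_rel|² = 18;  v_rel·d = (3)·(0) + (-3)·(-13) = 39
18·t² − 78·t + 48 = 0  ⇒  m = 39² − 18·48 = 657
m = 657 > 0,  v_rel·d = 39 > 0  ⇒  inside

inside=yes margin=657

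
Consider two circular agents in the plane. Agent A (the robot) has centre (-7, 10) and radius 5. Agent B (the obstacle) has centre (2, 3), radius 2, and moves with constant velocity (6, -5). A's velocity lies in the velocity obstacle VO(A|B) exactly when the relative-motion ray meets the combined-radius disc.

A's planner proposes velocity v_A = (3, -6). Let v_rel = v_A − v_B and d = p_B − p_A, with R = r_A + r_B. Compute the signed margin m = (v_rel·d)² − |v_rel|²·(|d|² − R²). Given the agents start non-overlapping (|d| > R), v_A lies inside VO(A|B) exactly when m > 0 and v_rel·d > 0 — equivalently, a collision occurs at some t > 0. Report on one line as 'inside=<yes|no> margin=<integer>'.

d = (9, -7),  |d|² = 130;  R = 5+2 = 7,  c = 130−7² = 81
v_rel = (-3, -1),  |v_rel|² = 10;  v_rel·d = (-3)·(9) + (-1)·(-7) = -20
10·t² + 40·t + 81 = 0  ⇒  m = (-20)² − 10·81 = -410
m = -410 < 0,  v_rel·d = -20 < 0  ⇒  outside

inside=no margin=-410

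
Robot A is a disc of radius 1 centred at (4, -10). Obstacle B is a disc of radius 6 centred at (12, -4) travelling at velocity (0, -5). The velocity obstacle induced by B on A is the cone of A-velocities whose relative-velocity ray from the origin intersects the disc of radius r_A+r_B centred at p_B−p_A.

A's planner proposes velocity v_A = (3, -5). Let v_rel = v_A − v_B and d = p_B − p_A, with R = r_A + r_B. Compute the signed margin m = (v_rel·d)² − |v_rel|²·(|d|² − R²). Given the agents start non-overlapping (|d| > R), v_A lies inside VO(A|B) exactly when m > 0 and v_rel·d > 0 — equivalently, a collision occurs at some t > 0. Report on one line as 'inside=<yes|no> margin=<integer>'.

d = (8, 6),  |d|² = 100;  R = 1+6 = 7,  c = 100−7² = 51
v_rel = (3, 0),  |v_rel|² = 9;  v_rel·d = (3)·(8) + (0)·(6) = 24
9·t² − 48·t + 51 = 0  ⇒  m = 24² − 9·51 = 117
m = 117 > 0,  v_rel·d = 24 > 0  ⇒  inside

inside=yes margin=117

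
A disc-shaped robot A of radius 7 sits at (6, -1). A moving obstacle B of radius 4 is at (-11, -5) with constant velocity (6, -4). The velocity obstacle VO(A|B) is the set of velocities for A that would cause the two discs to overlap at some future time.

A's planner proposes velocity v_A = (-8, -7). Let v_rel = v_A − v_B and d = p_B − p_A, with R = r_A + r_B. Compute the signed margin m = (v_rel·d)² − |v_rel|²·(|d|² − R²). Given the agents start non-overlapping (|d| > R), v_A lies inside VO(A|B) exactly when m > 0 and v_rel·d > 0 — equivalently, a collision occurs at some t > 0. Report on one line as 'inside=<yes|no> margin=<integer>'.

d = (-17, -4),  |d|² = 305;  R = 7+4 = 11,  c = 305−11² = 184
v_rel = (-14, -3),  |v_rel|² = 205;  v_rel·d = (-14)·(-17) + (-3)·(-4) = 250
205·t² − 500·t + 184 = 0  ⇒  m = 250² − 205·184 = 24780
m = 24780 > 0,  v_rel·d = 250 > 0  ⇒  inside

inside=yes margin=24780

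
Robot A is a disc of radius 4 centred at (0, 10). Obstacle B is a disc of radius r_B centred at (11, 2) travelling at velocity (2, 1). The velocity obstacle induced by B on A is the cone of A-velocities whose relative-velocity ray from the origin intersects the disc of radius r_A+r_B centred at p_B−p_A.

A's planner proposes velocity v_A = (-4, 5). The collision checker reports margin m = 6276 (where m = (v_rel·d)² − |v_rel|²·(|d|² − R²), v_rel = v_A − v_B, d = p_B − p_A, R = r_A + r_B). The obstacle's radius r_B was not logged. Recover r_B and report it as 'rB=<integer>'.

m = 6276
d = (11, -8);  v_rel = (-6, 4),  |v_rel|² = 52
v_rel×d = (-6)·(-8) − (4)·(11) = 4
since m = R²·52 − 4²:  R² = (16 + 6276) / 52 = 121
R = √121 = 11  ⇒  r_B = 11 − 4 = 7

rB=7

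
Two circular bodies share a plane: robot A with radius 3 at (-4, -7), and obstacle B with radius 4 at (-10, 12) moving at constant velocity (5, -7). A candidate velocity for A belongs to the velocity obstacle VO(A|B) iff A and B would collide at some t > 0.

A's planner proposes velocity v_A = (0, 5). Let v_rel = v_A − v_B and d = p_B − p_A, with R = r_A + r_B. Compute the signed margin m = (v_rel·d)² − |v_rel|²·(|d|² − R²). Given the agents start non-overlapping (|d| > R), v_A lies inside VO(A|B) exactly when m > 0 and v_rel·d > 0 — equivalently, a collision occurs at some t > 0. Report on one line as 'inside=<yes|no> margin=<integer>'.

d = (-6, 19),  |d|² = 397;  R = 3+4 = 7,  c = 397−7² = 348
v_rel = (-5, 12),  |v_rel|² = 169;  v_rel·d = (-5)·(-6) + (12)·(19) = 258
169·t² − 516·t + 348 = 0  ⇒  m = 258² − 169·348 = 7752
m = 7752 > 0,  v_rel·d = 258 > 0  ⇒  inside

inside=yes margin=7752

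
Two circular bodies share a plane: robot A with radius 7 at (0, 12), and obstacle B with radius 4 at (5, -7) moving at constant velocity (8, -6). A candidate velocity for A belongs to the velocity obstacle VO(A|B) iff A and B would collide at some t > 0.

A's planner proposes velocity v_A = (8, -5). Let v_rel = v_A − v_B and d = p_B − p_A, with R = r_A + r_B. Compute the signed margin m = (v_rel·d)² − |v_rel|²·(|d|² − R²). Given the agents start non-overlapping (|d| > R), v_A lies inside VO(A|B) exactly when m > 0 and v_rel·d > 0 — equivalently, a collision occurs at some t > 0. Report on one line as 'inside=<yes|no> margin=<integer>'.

d = (5, -19),  |d|² = 386;  R = 7+4 = 11,  c = 386−11² = 265
v_rel = (0, 1),  |v_rel|² = 1;  v_rel·d = (0)·(5) + (1)·(-19) = -19
1·t² + 38·t + 265 = 0  ⇒  m = (-19)² − 1·265 = 96
m = 96 > 0,  v_rel·d = -19 < 0  ⇒  outside

inside=no margin=96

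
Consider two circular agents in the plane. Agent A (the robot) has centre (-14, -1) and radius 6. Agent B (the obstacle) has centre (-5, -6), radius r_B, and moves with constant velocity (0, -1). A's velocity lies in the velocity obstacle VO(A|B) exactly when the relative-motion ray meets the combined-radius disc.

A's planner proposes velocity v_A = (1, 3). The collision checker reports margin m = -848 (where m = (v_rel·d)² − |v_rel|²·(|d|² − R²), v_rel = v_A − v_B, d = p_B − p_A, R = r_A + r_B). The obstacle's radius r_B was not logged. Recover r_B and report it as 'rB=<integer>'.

m = -848
d = (9, -5);  v_rel = (1, 4),  |v_rel|² = 17
v_rel×d = (1)·(-5) − (4)·(9) = -41
since m = R²·17 − (-41)²:  R² = (1681 + -848) / 17 = 49
R = √49 = 7  ⇒  r_B = 7 − 6 = 1

rB=1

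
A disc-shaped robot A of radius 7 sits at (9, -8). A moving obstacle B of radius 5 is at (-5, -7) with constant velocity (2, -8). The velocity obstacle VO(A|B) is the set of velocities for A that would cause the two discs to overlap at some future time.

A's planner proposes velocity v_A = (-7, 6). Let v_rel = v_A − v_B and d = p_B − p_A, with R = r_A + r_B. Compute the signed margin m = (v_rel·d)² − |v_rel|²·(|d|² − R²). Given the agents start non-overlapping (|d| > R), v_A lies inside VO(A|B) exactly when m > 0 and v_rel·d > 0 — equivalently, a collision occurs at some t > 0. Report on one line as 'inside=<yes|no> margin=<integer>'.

d = (-14, 1),  |d|² = 197;  R = 7+5 = 12,  c = 197−12² = 53
v_rel = (-9, 14),  |v_rel|² = 277;  v_rel·d = (-9)·(-14) + (14)·(1) = 140
277·t² − 280·t + 53 = 0  ⇒  m = 140² − 277·53 = 4919
m = 4919 > 0,  v_rel·d = 140 > 0  ⇒  inside

inside=yes margin=4919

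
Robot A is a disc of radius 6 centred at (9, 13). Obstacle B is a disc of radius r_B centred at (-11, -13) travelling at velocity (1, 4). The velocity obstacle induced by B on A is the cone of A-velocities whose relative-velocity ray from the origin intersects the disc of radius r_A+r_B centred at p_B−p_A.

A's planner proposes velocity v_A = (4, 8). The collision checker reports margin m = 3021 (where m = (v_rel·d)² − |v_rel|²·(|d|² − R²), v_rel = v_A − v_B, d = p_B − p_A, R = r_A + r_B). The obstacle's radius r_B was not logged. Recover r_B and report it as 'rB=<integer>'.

m = 3021
d = (-20, -26);  v_rel = (3, 4),  |v_rel|² = 25
v_rel×d = (3)·(-26) − (4)·(-20) = 2
since m = R²·25 − 2²:  R² = (4 + 3021) / 25 = 121
R = √121 = 11  ⇒  r_B = 11 − 6 = 5

rB=5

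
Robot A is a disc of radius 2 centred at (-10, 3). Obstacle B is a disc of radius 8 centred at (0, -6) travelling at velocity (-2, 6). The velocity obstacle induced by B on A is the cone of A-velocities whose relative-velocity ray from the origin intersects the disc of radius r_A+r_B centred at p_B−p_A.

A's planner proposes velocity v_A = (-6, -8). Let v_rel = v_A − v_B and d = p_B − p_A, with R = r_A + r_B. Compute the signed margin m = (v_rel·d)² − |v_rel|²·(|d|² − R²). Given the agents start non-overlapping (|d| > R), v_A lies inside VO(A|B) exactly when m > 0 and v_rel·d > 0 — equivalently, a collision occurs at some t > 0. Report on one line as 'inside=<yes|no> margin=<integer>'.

d = (10, -9),  |d|² = 181;  R = 2+8 = 10,  c = 181−10² = 81
v_rel = (-4, -14),  |v_rel|² = 212;  v_rel·d = (-4)·(10) + (-14)·(-9) = 86
212·t² − 172·t + 81 = 0  ⇒  m = 86² − 212·81 = -9776
m = -9776 < 0,  v_rel·d = 86 > 0  ⇒  outside

inside=no margin=-9776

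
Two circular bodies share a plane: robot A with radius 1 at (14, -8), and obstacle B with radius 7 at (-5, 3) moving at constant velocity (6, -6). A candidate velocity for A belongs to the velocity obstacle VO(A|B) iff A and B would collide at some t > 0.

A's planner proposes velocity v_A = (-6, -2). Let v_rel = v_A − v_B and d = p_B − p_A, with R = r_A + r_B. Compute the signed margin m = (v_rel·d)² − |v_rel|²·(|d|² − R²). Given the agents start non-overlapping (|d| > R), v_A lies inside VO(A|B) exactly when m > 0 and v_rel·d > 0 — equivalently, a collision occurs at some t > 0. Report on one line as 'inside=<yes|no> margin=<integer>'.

d = (-19, 11),  |d|² = 482;  R = 1+7 = 8,  c = 482−8² = 418
v_rel = (-12, 4),  |v_rel|² = 160;  v_rel·d = (-12)·(-19) + (4)·(11) = 272
160·t² − 544·t + 418 = 0  ⇒  m = 272² − 160·418 = 7104
m = 7104 > 0,  v_rel·d = 272 > 0  ⇒  inside

inside=yes margin=7104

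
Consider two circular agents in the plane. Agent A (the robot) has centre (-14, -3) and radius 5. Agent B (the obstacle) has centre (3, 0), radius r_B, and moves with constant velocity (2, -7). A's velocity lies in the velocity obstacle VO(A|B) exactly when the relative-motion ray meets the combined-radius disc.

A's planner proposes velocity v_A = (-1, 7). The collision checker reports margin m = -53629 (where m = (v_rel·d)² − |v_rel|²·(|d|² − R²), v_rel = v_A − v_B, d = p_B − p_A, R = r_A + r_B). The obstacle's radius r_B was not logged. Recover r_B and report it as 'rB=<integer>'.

m = -53629
d = (17, 3);  v_rel = (-3, 14),  |v_rel|² = 205
v_rel×d = (-3)·(3) − (14)·(17) = -247
since m = R²·205 − (-247)²:  R² = (61009 + -53629) / 205 = 36
R = √36 = 6  ⇒  r_B = 6 − 5 = 1

rB=1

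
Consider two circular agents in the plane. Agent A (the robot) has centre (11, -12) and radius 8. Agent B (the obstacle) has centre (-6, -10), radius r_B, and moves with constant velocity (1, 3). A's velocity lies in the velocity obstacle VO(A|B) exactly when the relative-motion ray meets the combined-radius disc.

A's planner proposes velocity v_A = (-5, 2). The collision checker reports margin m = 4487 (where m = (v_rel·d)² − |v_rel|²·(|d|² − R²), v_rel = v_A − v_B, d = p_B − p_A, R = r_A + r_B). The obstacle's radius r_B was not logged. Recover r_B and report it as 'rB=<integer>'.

m = 4487
d = (-17, 2);  v_rel = (-6, -1),  |v_rel|² = 37
v_rel×d = (-6)·(2) − (-1)·(-17) = -29
since m = R²·37 − (-29)²:  R² = (841 + 4487) / 37 = 144
R = √144 = 12  ⇒  r_B = 12 − 8 = 4

rB=4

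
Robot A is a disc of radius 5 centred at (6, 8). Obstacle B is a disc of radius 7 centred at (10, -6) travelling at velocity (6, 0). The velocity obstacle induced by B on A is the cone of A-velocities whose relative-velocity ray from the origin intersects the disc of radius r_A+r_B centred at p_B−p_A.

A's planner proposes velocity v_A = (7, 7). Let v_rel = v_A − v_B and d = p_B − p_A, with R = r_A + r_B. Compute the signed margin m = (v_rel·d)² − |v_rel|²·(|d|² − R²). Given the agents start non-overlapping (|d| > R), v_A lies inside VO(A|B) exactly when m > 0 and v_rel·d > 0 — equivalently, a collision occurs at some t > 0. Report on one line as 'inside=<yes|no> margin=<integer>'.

d = (4, -14),  |d|² = 212;  R = 5+7 = 12,  c = 212−12² = 68
v_rel = (1, 7),  |v_rel|² = 50;  v_rel·d = (1)·(4) + (7)·(-14) = -94
50·t² + 188·t + 68 = 0  ⇒  m = (-94)² − 50·68 = 5436
m = 5436 > 0,  v_rel·d = -94 < 0  ⇒  outside

inside=no margin=5436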